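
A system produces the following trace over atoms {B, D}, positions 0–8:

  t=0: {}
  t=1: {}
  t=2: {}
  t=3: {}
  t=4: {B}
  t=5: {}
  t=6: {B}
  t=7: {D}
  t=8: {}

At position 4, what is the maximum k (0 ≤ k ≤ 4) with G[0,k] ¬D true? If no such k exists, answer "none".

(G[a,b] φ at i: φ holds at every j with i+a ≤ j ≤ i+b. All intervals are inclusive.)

¬D must hold from j=4 onward; find where it first fails.
  j=4: holds
  j=5: holds
  j=6: holds
  j=7: fails
Holds on [4,6], so largest k = 2.

2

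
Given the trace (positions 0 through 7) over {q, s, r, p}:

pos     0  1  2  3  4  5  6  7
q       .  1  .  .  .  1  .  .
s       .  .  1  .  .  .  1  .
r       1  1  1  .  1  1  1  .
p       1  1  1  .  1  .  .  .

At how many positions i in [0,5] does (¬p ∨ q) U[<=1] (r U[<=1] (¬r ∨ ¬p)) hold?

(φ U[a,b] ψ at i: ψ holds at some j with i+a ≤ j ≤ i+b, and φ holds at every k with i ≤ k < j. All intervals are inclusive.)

Evaluate at each i in [0,5]:
  i=0: ✗ (no rhs in [0,1])
  i=1: ✓ (rhs at j=2; lhs holds on [1,1])
  i=2: ✓ (rhs at j=2)
  i=3: ✓ (rhs at j=3)
  i=4: ✓ (rhs at j=4)
  i=5: ✓ (rhs at j=5)
Positions where it holds: {1, 2, 3, 4, 5} → 5.

5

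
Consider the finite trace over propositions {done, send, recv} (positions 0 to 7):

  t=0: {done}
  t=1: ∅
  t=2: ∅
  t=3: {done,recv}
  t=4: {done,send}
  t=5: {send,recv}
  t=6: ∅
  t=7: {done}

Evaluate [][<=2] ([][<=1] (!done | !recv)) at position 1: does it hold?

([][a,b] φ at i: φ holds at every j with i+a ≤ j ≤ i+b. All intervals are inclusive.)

Check [][<=1] (!done | !recv) at every j in [1,3]:
  j=1: holds on [1,2]
  j=2: fails at 3
  j=3: fails at 3
Fails at j=2 → formula fails.

No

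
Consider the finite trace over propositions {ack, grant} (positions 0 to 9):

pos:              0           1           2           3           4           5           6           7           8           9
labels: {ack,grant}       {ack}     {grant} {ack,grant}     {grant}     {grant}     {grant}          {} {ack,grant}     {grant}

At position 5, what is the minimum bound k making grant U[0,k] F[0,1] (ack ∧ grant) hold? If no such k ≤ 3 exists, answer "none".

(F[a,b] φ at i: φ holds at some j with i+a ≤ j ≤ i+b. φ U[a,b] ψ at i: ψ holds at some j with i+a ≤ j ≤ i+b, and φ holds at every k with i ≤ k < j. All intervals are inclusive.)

Need earliest j ≥ 5 with F[0,1] (ack ∧ grant), and grant at every k in [5,j-1].
  j=5: rhs fails.
  j=6: rhs fails.
  j=7: rhs holds; lhs holds on [5,6]. k = 2.

2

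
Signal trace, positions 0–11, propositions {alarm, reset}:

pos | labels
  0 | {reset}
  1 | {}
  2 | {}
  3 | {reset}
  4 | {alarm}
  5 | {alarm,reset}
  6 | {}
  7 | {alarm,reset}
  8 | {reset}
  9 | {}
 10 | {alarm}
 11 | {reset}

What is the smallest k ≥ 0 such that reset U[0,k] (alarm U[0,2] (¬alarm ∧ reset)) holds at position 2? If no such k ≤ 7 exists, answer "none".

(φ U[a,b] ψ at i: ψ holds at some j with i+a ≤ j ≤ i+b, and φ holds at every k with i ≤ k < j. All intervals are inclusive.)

Need earliest j ≥ 2 with (alarm U[0,2] (¬alarm ∧ reset)), and reset at every k in [2,j-1].
  j=2: rhs fails.
  j=3: rhs holds but lhs fails at k=2.
  j=4: rhs fails.
  j=5: rhs fails.
  j=6: rhs fails.
  j=7: rhs holds but lhs fails at k=2.
  j=8: rhs holds but lhs fails at k=2.
  j=9: rhs fails.
No witness within the range → none.

none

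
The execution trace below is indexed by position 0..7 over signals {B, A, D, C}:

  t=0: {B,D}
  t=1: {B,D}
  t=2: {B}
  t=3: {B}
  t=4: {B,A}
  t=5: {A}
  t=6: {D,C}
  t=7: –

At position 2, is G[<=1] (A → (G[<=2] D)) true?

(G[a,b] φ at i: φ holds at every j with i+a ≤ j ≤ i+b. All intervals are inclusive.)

True

Check (A → (G[<=2] D)) at every j in [2,3]:
  j=2: antecedent false → ✓
  j=3: antecedent false → ✓
All positions satisfy it → formula holds.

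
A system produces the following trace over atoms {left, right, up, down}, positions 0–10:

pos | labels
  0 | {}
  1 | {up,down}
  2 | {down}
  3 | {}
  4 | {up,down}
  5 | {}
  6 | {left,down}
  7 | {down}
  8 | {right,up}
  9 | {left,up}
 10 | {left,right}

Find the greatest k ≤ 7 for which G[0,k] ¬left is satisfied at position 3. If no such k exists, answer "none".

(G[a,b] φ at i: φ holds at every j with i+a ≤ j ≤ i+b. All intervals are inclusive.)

2

¬left must hold from j=3 onward; find where it first fails.
  j=3: holds
  j=4: holds
  j=5: holds
  j=6: fails
Holds on [3,5], so largest k = 2.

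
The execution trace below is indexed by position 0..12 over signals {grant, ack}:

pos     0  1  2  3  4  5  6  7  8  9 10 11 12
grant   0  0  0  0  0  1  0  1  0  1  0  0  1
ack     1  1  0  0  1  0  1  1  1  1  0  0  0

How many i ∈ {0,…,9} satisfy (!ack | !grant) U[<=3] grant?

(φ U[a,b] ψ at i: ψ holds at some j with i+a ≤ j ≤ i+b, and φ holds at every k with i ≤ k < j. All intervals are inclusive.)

Evaluate at each i in [0,9]:
  i=0: ✗ (no rhs in [0,3])
  i=1: ✗ (no rhs in [1,4])
  i=2: ✓ (rhs at j=5; lhs holds on [2,4])
  i=3: ✓ (rhs at j=5; lhs holds on [3,4])
  i=4: ✓ (rhs at j=5; lhs holds on [4,4])
  i=5: ✓ (rhs at j=5)
  i=6: ✓ (rhs at j=7; lhs holds on [6,6])
  i=7: ✓ (rhs at j=7)
  i=8: ✓ (rhs at j=9; lhs holds on [8,8])
  i=9: ✓ (rhs at j=9)
Positions where it holds: {2, 3, 4, 5, 6, 7, 8, 9} → 8.

8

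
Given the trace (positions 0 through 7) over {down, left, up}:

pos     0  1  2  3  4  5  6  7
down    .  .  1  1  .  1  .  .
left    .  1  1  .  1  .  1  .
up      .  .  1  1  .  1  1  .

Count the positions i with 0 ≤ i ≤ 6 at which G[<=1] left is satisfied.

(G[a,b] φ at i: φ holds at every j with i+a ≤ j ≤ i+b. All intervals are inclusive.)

Evaluate at each i in [0,6]:
  i=0: ✗ (fails at j=0)
  i=1: ✓ (all of [1,2])
  i=2: ✗ (fails at j=3)
  i=3: ✗ (fails at j=3)
  i=4: ✗ (fails at j=5)
  i=5: ✗ (fails at j=5)
  i=6: ✗ (fails at j=7)
Positions where it holds: {1} → 1.

1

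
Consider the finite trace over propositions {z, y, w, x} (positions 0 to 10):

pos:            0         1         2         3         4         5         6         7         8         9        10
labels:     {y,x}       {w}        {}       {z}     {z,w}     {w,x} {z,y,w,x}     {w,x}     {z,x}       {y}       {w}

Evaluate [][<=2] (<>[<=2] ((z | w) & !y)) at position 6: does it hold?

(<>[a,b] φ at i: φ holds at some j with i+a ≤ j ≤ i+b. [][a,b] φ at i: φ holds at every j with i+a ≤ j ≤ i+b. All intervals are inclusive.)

Holds

Check <>[<=2] ((z | w) & !y) at every j in [6,8]:
  j=6: holds (witness at 7)
  j=7: holds (witness at 7)
  j=8: holds (witness at 8)
All positions satisfy it → formula holds.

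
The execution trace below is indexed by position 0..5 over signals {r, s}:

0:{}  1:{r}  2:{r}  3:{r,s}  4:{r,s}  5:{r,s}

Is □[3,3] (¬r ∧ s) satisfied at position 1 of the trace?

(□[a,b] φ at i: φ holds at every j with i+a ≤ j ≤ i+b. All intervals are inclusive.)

Check (¬r ∧ s) at every j in [4,4]:
  j=4: false
Fails at j=4 → formula fails.

No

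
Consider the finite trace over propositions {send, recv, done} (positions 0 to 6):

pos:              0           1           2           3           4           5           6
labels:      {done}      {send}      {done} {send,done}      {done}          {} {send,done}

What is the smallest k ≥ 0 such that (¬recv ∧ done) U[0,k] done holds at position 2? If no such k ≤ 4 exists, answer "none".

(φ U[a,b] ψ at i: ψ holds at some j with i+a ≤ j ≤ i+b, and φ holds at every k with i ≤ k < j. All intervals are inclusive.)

0

Need earliest j ≥ 2 with done, and (¬recv ∧ done) at every k in [2,j-1].
  j=2: rhs holds (empty prefix). k = 0.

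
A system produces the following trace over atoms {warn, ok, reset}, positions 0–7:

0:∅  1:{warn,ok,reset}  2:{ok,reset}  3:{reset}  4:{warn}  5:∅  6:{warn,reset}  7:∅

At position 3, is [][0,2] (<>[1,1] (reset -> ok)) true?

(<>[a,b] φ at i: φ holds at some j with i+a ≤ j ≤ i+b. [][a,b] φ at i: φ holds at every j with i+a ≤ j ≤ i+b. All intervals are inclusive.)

Check <>[1,1] (reset -> ok) at every j in [3,5]:
  j=3: holds (witness at 4)
  j=4: holds (witness at 5)
  j=5: fails (none in [6,6])
Fails at j=5 → formula fails.

No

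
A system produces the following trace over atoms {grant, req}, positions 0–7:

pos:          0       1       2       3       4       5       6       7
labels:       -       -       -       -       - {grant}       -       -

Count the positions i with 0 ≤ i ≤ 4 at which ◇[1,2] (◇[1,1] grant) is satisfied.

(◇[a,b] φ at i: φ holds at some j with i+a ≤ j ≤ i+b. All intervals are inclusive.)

Evaluate at each i in [0,4]:
  i=0: ✗ (none in [1,2])
  i=1: ✗ (none in [2,3])
  i=2: ✓ (witness j=4)
  i=3: ✓ (witness j=4)
  i=4: ✗ (none in [5,6])
Positions where it holds: {2, 3} → 2.

2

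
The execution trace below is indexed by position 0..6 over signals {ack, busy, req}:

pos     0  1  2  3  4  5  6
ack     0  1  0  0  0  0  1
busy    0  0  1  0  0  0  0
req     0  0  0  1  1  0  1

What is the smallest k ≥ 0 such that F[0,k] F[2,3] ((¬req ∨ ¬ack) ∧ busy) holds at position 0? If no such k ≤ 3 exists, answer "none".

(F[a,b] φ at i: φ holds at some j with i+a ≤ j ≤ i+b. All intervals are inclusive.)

Scan j = 0,1,… for F[2,3] ((¬req ∨ ¬ack) ∧ busy):
  j=0: holds
First hit at j=0, so smallest k = 0-0 = 0.

0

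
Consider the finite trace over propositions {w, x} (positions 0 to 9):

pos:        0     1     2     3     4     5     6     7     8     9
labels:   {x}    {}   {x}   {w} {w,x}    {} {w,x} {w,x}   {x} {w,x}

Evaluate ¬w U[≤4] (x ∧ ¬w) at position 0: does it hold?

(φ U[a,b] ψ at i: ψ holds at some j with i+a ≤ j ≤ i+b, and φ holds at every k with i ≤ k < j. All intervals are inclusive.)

Need some j in [0,4] with (x ∧ ¬w), and ¬w at every k in [0,j-1].
  j=0: (x ∧ ¬w) holds; no prefix to check → satisfied.

True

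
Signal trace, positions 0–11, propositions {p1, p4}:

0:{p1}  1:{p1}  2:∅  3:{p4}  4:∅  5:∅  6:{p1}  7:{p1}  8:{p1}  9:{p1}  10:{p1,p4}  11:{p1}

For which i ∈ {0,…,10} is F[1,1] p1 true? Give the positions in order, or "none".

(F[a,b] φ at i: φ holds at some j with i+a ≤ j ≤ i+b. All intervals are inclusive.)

Evaluate at each i in [0,10]:
  i=0: ✓ (witness j=1)
  i=1: ✗ (none in [2,2])
  i=2: ✗ (none in [3,3])
  i=3: ✗ (none in [4,4])
  i=4: ✗ (none in [5,5])
  i=5: ✓ (witness j=6)
  i=6: ✓ (witness j=7)
  i=7: ✓ (witness j=8)
  i=8: ✓ (witness j=9)
  i=9: ✓ (witness j=10)
  i=10: ✓ (witness j=11)

0, 5, 6, 7, 8, 9, 10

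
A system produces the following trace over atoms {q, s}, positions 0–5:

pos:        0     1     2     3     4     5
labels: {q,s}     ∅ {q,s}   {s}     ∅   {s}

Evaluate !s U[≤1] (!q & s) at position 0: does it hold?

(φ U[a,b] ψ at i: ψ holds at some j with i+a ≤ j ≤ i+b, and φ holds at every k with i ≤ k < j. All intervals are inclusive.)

Need some j in [0,1] with (!q & s), and !s at every k in [0,j-1].
  j=0: (!q & s) false.
  j=1: (!q & s) false.
No j in the window works → until fails.

No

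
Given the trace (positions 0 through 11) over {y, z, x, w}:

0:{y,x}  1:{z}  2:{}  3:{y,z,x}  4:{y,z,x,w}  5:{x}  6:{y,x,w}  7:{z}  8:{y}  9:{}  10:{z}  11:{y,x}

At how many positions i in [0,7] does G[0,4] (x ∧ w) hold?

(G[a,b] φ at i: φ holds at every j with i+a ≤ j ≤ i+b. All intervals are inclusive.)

Evaluate at each i in [0,7]:
  i=0: ✗ (fails at j=0)
  i=1: ✗ (fails at j=1)
  i=2: ✗ (fails at j=2)
  i=3: ✗ (fails at j=3)
  i=4: ✗ (fails at j=5)
  i=5: ✗ (fails at j=5)
  i=6: ✗ (fails at j=7)
  i=7: ✗ (fails at j=7)
Positions where it holds: {} → 0.

0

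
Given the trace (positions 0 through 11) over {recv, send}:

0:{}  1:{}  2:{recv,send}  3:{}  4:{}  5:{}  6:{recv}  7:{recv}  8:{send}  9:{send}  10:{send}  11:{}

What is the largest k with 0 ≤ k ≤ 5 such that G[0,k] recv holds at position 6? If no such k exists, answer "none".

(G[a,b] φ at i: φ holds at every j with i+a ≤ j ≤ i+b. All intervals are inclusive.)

1

recv must hold from j=6 onward; find where it first fails.
  j=6: holds
  j=7: holds
  j=8: fails
Holds on [6,7], so largest k = 1.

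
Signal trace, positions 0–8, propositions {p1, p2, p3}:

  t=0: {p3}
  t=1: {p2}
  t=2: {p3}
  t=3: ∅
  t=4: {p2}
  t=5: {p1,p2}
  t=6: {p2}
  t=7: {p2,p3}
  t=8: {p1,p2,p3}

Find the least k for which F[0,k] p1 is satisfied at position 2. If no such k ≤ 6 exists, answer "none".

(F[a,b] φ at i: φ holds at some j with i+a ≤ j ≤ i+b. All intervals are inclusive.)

3

Scan j = 2,3,… for p1:
  j=2: fails
  j=3: fails
  j=4: fails
  j=5: holds
First hit at j=5, so smallest k = 5-2 = 3.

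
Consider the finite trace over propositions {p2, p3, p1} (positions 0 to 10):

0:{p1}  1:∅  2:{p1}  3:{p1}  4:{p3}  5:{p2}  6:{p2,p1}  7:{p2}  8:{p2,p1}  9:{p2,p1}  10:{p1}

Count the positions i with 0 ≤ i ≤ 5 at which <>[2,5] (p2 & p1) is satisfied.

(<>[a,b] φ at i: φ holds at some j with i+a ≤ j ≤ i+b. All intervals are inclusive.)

5

Evaluate at each i in [0,5]:
  i=0: ✗ (none in [2,5])
  i=1: ✓ (witness j=6)
  i=2: ✓ (witness j=6)
  i=3: ✓ (witness j=6)
  i=4: ✓ (witness j=6)
  i=5: ✓ (witness j=8)
Positions where it holds: {1, 2, 3, 4, 5} → 5.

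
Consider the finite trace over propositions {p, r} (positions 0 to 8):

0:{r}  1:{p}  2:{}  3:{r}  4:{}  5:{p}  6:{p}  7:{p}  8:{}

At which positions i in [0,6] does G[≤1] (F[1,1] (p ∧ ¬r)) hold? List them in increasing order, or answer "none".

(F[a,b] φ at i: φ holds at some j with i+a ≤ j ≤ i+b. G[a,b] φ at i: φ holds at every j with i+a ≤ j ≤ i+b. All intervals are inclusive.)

4, 5

Evaluate at each i in [0,6]:
  i=0: ✗ (fails at j=1)
  i=1: ✗ (fails at j=1)
  i=2: ✗ (fails at j=2)
  i=3: ✗ (fails at j=3)
  i=4: ✓ (all of [4,5])
  i=5: ✓ (all of [5,6])
  i=6: ✗ (fails at j=7)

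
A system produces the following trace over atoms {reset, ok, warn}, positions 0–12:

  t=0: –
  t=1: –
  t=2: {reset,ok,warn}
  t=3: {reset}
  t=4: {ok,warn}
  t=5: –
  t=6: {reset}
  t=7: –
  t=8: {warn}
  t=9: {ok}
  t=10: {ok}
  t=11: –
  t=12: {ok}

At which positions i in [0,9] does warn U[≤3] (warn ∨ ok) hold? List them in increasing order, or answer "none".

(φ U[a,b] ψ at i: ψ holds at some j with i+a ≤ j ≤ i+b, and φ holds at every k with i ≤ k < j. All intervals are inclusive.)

Evaluate at each i in [0,9]:
  i=0: ✗ (lhs fails at k=0 before rhs at j=2)
  i=1: ✗ (lhs fails at k=1 before rhs at j=2)
  i=2: ✓ (rhs at j=2)
  i=3: ✗ (lhs fails at k=3 before rhs at j=4)
  i=4: ✓ (rhs at j=4)
  i=5: ✗ (lhs fails at k=5 before rhs at j=8)
  i=6: ✗ (lhs fails at k=6 before rhs at j=8)
  i=7: ✗ (lhs fails at k=7 before rhs at j=8)
  i=8: ✓ (rhs at j=8)
  i=9: ✓ (rhs at j=9)

2, 4, 8, 9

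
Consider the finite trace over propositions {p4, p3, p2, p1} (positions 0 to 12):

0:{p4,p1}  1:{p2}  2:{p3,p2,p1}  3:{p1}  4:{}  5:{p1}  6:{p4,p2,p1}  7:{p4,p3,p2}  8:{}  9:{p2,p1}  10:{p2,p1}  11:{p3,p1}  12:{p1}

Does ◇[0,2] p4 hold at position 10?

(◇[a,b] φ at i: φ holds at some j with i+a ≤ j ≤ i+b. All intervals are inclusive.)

Check p4 at each j in [10,12]:
  j=10: false
  j=11: false
  j=12: false
No position in the window satisfies it → formula fails.

Does not hold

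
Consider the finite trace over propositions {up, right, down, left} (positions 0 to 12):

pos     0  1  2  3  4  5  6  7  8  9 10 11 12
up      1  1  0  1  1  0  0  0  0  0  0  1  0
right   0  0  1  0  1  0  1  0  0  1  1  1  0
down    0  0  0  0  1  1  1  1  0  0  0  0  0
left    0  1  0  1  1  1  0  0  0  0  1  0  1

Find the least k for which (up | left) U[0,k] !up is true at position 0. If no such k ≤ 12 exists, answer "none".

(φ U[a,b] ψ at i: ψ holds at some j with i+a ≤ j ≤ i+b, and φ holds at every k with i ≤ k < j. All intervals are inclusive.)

2

Need earliest j ≥ 0 with !up, and (up | left) at every k in [0,j-1].
  j=0: rhs fails.
  j=1: rhs fails.
  j=2: rhs holds; lhs holds on [0,1]. k = 2.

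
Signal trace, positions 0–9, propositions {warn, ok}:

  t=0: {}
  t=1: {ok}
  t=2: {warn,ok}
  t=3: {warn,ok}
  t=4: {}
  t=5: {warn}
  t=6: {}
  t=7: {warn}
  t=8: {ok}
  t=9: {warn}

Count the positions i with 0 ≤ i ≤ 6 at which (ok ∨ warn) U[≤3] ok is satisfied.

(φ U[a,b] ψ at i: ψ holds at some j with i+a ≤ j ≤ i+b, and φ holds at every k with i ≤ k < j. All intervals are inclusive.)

3

Evaluate at each i in [0,6]:
  i=0: ✗ (lhs fails at k=0 before rhs at j=1)
  i=1: ✓ (rhs at j=1)
  i=2: ✓ (rhs at j=2)
  i=3: ✓ (rhs at j=3)
  i=4: ✗ (no rhs in [4,7])
  i=5: ✗ (lhs fails at k=6 before rhs at j=8)
  i=6: ✗ (lhs fails at k=6 before rhs at j=8)
Positions where it holds: {1, 2, 3} → 3.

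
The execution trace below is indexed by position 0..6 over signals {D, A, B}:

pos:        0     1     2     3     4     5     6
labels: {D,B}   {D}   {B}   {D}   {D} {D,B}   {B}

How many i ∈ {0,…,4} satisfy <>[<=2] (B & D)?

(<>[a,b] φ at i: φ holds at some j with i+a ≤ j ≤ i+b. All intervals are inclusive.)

Evaluate at each i in [0,4]:
  i=0: ✓ (witness j=0)
  i=1: ✗ (none in [1,3])
  i=2: ✗ (none in [2,4])
  i=3: ✓ (witness j=5)
  i=4: ✓ (witness j=5)
Positions where it holds: {0, 3, 4} → 3.

3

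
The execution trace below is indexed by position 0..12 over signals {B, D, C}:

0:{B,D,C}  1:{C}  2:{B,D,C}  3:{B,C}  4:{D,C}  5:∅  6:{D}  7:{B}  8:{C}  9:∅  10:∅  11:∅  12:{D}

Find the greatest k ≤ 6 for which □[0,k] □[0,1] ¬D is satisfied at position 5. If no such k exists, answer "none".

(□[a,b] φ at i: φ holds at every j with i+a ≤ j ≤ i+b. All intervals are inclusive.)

none

□[0,1] ¬D must hold from j=5 onward; find where it first fails.
  j=5: fails → no k works.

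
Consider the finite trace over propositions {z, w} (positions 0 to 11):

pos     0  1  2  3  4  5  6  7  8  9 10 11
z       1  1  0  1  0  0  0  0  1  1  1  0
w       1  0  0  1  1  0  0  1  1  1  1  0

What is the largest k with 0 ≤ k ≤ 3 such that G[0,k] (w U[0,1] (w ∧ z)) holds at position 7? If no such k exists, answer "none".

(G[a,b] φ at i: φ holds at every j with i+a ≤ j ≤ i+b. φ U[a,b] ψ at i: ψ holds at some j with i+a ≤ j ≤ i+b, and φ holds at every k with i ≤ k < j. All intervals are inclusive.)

3

(w U[0,1] (w ∧ z)) must hold from j=7 onward; find where it first fails.
  j=7: holds
  j=8: holds
  j=9: holds
  j=10: holds
Holds through j=10; largest k = 3.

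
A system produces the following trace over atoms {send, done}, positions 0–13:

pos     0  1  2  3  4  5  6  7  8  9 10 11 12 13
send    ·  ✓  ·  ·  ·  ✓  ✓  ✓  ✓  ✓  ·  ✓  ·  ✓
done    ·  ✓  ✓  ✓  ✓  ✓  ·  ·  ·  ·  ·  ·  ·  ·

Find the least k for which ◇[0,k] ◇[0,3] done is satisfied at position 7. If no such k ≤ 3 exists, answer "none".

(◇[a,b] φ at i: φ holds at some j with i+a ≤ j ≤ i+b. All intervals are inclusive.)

Scan j = 7,8,… for ◇[0,3] done:
  j=7: fails
  j=8: fails
  j=9: fails
  j=10: fails
No j in [7,10] satisfies it → none.

none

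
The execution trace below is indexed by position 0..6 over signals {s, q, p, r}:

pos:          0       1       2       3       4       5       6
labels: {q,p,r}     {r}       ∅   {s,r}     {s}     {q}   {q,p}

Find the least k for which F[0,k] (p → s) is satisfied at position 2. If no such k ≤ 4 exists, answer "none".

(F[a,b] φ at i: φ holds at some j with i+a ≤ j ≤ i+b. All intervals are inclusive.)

0

Scan j = 2,3,… for (p → s):
  j=2: holds
First hit at j=2, so smallest k = 2-2 = 0.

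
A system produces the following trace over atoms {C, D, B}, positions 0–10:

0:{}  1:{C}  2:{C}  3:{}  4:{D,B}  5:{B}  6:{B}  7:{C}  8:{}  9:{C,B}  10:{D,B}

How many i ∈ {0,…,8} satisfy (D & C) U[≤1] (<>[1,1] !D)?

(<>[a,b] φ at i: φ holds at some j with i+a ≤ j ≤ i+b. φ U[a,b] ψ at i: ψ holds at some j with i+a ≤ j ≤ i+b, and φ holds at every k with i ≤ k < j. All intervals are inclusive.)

8

Evaluate at each i in [0,8]:
  i=0: ✓ (rhs at j=0)
  i=1: ✓ (rhs at j=1)
  i=2: ✓ (rhs at j=2)
  i=3: ✗ (lhs fails at k=3 before rhs at j=4)
  i=4: ✓ (rhs at j=4)
  i=5: ✓ (rhs at j=5)
  i=6: ✓ (rhs at j=6)
  i=7: ✓ (rhs at j=7)
  i=8: ✓ (rhs at j=8)
Positions where it holds: {0, 1, 2, 4, 5, 6, 7, 8} → 8.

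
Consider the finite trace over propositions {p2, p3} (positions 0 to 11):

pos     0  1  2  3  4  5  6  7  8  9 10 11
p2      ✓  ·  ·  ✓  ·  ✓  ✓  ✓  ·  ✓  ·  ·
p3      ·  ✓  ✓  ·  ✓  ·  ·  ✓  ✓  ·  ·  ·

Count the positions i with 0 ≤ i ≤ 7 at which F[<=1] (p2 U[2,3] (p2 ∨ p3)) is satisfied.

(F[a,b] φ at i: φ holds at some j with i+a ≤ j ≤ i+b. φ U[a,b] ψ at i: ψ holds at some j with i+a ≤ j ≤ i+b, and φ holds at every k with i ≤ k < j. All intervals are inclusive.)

Evaluate at each i in [0,7]:
  i=0: ✗ (none in [0,1])
  i=1: ✗ (none in [1,2])
  i=2: ✗ (none in [2,3])
  i=3: ✗ (none in [3,4])
  i=4: ✓ (witness j=5)
  i=5: ✓ (witness j=5)
  i=6: ✓ (witness j=6)
  i=7: ✗ (none in [7,8])
Positions where it holds: {4, 5, 6} → 3.

3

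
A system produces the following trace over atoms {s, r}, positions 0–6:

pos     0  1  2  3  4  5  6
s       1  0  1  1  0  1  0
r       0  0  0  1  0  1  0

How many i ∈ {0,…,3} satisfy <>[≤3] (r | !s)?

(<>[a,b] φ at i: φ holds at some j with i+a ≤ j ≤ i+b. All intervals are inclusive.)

Evaluate at each i in [0,3]:
  i=0: ✓ (witness j=1)
  i=1: ✓ (witness j=1)
  i=2: ✓ (witness j=3)
  i=3: ✓ (witness j=3)
Positions where it holds: {0, 1, 2, 3} → 4.

4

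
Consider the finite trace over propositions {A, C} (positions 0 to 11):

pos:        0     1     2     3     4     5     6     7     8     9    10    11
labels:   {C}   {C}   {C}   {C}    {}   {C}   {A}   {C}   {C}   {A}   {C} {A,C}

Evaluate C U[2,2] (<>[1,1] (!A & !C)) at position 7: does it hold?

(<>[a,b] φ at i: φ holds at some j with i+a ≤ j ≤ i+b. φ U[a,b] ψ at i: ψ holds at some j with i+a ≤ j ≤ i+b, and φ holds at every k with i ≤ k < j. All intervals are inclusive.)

False

Need some j in [9,9] with <>[1,1] (!A & !C), and C at every k in [7,j-1].
  j=9: <>[1,1] (!A & !C) — fails (none in [10,10]).
No j in the window works → until fails.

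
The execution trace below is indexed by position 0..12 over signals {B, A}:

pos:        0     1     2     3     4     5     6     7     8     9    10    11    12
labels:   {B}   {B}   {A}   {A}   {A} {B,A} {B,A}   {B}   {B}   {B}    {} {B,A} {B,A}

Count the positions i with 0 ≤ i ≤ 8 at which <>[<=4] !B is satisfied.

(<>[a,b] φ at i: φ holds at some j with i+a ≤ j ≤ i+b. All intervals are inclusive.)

Evaluate at each i in [0,8]:
  i=0: ✓ (witness j=2)
  i=1: ✓ (witness j=2)
  i=2: ✓ (witness j=2)
  i=3: ✓ (witness j=3)
  i=4: ✓ (witness j=4)
  i=5: ✗ (none in [5,9])
  i=6: ✓ (witness j=10)
  i=7: ✓ (witness j=10)
  i=8: ✓ (witness j=10)
Positions where it holds: {0, 1, 2, 3, 4, 6, 7, 8} → 8.

8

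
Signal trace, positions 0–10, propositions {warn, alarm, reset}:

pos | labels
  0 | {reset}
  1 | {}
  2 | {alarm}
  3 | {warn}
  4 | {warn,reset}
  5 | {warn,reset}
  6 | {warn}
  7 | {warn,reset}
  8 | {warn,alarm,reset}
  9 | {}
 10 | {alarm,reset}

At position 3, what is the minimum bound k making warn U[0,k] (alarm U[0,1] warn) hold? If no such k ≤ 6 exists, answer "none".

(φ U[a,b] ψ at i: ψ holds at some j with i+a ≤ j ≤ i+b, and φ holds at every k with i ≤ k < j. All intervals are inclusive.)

Need earliest j ≥ 3 with (alarm U[0,1] warn), and warn at every k in [3,j-1].
  j=3: rhs holds (empty prefix). k = 0.

0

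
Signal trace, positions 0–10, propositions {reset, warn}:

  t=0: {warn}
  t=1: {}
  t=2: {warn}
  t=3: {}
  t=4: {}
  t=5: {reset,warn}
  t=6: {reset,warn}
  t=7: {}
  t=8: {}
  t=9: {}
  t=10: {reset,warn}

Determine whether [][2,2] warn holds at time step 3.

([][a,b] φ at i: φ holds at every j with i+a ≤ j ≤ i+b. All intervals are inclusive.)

Check warn at every j in [5,5]:
  j=5: true
All positions satisfy it → formula holds.

Yes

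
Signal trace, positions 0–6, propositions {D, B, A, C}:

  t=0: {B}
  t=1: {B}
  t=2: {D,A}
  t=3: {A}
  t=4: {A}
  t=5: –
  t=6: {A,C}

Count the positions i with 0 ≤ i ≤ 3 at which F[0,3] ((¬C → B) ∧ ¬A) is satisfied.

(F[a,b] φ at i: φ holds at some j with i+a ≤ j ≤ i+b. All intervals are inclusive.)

Evaluate at each i in [0,3]:
  i=0: ✓ (witness j=0)
  i=1: ✓ (witness j=1)
  i=2: ✗ (none in [2,5])
  i=3: ✗ (none in [3,6])
Positions where it holds: {0, 1} → 2.

2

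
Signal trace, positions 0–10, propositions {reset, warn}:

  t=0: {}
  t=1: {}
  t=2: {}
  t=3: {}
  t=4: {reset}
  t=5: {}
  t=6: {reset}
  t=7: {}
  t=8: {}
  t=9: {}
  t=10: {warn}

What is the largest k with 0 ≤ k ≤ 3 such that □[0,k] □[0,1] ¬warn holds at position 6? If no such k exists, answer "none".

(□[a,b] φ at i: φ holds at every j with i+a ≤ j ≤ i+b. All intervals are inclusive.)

2

□[0,1] ¬warn must hold from j=6 onward; find where it first fails.
  j=6: holds
  j=7: holds
  j=8: holds
  j=9: fails
Holds on [6,8], so largest k = 2.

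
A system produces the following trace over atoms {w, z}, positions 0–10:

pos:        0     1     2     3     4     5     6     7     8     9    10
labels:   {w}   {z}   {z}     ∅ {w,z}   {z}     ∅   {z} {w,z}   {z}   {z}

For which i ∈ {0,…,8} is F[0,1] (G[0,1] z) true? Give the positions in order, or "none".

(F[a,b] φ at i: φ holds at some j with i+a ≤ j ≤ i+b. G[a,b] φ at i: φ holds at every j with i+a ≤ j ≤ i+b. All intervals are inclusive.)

0, 1, 3, 4, 6, 7, 8

Evaluate at each i in [0,8]:
  i=0: ✓ (witness j=1)
  i=1: ✓ (witness j=1)
  i=2: ✗ (none in [2,3])
  i=3: ✓ (witness j=4)
  i=4: ✓ (witness j=4)
  i=5: ✗ (none in [5,6])
  i=6: ✓ (witness j=7)
  i=7: ✓ (witness j=7)
  i=8: ✓ (witness j=8)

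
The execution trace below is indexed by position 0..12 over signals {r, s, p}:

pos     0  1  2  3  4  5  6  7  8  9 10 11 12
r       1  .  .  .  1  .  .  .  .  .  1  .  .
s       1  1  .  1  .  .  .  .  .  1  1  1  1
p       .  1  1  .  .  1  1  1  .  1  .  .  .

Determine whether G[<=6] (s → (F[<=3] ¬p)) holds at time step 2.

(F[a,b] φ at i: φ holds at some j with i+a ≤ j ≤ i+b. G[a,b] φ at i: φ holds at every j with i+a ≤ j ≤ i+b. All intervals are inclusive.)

Check (s → (F[<=3] ¬p)) at every j in [2,8]:
  j=2: antecedent false → ✓
  j=3: antecedent true; consequent holds (witness at 3) → ✓
  j=4: antecedent false → ✓
  j=5: antecedent false → ✓
  j=6: antecedent false → ✓
  j=7: antecedent false → ✓
  j=8: antecedent false → ✓
All positions satisfy it → formula holds.

Yes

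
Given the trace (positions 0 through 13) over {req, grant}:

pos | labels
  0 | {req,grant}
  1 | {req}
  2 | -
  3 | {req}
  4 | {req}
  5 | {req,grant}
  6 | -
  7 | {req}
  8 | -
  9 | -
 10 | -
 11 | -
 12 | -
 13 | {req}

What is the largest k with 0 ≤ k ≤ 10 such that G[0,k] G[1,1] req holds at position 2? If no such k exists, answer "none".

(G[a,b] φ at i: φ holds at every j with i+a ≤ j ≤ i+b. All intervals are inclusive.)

2

G[1,1] req must hold from j=2 onward; find where it first fails.
  j=2: holds
  j=3: holds
  j=4: holds
  j=5: fails
Holds on [2,4], so largest k = 2.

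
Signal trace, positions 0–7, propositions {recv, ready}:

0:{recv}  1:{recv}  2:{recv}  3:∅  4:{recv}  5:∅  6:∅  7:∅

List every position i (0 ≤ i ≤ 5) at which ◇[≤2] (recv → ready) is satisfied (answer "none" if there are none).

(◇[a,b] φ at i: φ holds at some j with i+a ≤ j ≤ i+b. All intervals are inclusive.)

1, 2, 3, 4, 5

Evaluate at each i in [0,5]:
  i=0: ✗ (none in [0,2])
  i=1: ✓ (witness j=3)
  i=2: ✓ (witness j=3)
  i=3: ✓ (witness j=3)
  i=4: ✓ (witness j=5)
  i=5: ✓ (witness j=5)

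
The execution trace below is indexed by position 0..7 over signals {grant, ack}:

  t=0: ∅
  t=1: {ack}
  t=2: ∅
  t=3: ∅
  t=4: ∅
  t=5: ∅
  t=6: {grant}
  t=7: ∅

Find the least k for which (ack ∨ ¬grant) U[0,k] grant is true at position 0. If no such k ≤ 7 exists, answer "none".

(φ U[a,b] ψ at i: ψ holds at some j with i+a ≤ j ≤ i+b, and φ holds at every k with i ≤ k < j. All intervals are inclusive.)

6

Need earliest j ≥ 0 with grant, and (ack ∨ ¬grant) at every k in [0,j-1].
  j=0: rhs fails.
  j=1: rhs fails.
  j=2: rhs fails.
  j=3: rhs fails.
  j=4: rhs fails.
  j=5: rhs fails.
  j=6: rhs holds; lhs holds on [0,5]. k = 6.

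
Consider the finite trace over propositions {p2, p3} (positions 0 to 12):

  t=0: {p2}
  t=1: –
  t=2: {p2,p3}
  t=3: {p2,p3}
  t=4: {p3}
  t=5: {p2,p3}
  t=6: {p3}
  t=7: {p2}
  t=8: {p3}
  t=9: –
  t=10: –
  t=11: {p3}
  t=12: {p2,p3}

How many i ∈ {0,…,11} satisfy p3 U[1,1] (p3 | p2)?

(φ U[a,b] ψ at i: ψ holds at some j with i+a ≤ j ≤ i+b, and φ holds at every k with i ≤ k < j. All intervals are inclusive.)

6

Evaluate at each i in [0,11]:
  i=0: ✗ (no rhs in [1,1])
  i=1: ✗ (lhs fails at k=1 before rhs at j=2)
  i=2: ✓ (rhs at j=3; lhs holds on [2,2])
  i=3: ✓ (rhs at j=4; lhs holds on [3,3])
  i=4: ✓ (rhs at j=5; lhs holds on [4,4])
  i=5: ✓ (rhs at j=6; lhs holds on [5,5])
  i=6: ✓ (rhs at j=7; lhs holds on [6,6])
  i=7: ✗ (lhs fails at k=7 before rhs at j=8)
  i=8: ✗ (no rhs in [9,9])
  i=9: ✗ (no rhs in [10,10])
  i=10: ✗ (lhs fails at k=10 before rhs at j=11)
  i=11: ✓ (rhs at j=12; lhs holds on [11,11])
Positions where it holds: {2, 3, 4, 5, 6, 11} → 6.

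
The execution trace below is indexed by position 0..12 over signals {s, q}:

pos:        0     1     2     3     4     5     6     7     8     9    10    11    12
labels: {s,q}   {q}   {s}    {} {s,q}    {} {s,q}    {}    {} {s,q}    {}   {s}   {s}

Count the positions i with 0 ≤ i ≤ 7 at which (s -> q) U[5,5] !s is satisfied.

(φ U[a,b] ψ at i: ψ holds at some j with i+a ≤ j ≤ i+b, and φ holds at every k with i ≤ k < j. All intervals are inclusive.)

2

Evaluate at each i in [0,7]:
  i=0: ✗ (lhs fails at k=2 before rhs at j=5)
  i=1: ✗ (no rhs in [6,6])
  i=2: ✗ (lhs fails at k=2 before rhs at j=7)
  i=3: ✓ (rhs at j=8; lhs holds on [3,7])
  i=4: ✗ (no rhs in [9,9])
  i=5: ✓ (rhs at j=10; lhs holds on [5,9])
  i=6: ✗ (no rhs in [11,11])
  i=7: ✗ (no rhs in [12,12])
Positions where it holds: {3, 5} → 2.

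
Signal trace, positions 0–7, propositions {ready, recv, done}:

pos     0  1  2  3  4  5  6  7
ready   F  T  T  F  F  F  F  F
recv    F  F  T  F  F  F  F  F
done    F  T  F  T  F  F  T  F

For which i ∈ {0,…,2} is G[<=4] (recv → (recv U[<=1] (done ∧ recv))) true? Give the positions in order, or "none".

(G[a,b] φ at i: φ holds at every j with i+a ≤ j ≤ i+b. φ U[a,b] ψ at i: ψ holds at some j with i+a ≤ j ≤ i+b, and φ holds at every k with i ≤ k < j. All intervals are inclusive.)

none

Evaluate at each i in [0,2]:
  i=0: ✗ (fails at j=2)
  i=1: ✗ (fails at j=2)
  i=2: ✗ (fails at j=2)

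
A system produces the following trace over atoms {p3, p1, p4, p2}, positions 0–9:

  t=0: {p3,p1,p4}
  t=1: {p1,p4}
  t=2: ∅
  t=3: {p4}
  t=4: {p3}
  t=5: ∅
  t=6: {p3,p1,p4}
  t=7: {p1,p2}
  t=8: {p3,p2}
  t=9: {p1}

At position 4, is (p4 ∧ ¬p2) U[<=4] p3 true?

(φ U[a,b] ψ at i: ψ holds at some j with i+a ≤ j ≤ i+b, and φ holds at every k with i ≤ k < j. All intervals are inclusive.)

Need some j in [4,8] with p3, and (p4 ∧ ¬p2) at every k in [4,j-1].
  j=4: p3 holds; no prefix to check → satisfied.

True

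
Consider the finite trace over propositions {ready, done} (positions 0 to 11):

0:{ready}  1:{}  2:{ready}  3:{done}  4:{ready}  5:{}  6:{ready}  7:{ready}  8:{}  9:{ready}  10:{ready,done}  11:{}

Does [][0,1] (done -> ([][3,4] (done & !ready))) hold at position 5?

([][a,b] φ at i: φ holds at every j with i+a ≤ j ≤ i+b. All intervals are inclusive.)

True

Check (done -> ([][3,4] (done & !ready))) at every j in [5,6]:
  j=5: antecedent false → ✓
  j=6: antecedent false → ✓
All positions satisfy it → formula holds.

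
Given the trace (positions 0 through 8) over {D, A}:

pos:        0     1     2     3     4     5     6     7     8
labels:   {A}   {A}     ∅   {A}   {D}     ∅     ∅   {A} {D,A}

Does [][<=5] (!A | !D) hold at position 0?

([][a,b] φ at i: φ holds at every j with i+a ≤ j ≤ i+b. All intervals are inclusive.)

Check (!A | !D) at every j in [0,5]:
  j=0: true
  j=1: true
  j=2: true
  j=3: true
  j=4: true
  j=5: true
All positions satisfy it → formula holds.

Yes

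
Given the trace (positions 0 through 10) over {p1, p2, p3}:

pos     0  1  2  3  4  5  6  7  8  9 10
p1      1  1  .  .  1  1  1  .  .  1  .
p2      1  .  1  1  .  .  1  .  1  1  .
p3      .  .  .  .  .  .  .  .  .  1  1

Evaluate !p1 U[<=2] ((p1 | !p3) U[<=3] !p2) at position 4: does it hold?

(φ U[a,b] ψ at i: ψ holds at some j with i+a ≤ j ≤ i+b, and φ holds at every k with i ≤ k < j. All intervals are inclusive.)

Holds

Need some j in [4,6] with ((p1 | !p3) U[<=3] !p2), and !p1 at every k in [4,j-1].
  j=4: ((p1 | !p3) U[<=3] !p2) holds; no prefix to check → satisfied.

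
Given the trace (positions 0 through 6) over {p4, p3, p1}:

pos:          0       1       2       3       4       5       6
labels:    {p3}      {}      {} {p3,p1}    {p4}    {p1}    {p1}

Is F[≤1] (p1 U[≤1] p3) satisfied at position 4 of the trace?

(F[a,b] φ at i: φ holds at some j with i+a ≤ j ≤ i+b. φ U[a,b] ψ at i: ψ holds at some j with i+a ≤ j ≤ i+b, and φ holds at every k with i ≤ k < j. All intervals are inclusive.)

Check (p1 U[≤1] p3) at each j in [4,5]:
  j=4: fails
  j=5: fails
No position in the window satisfies it → formula fails.

False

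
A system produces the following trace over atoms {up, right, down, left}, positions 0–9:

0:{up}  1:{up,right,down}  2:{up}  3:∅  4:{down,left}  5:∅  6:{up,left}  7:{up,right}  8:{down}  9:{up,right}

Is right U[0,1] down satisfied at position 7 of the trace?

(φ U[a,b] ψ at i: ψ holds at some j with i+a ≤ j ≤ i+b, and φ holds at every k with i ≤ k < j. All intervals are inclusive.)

Holds

Need some j in [7,8] with down, and right at every k in [7,j-1].
  j=7: down false.
  j=8: down holds; right holds at every k in [7,7] → satisfied.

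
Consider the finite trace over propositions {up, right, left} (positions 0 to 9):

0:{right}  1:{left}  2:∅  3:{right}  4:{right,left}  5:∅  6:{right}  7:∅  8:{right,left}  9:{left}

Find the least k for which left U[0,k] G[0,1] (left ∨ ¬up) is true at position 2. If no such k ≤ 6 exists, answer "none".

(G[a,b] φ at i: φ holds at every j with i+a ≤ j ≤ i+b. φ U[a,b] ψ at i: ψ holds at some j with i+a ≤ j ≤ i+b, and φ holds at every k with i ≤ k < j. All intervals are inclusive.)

0

Need earliest j ≥ 2 with G[0,1] (left ∨ ¬up), and left at every k in [2,j-1].
  j=2: rhs holds (empty prefix). k = 0.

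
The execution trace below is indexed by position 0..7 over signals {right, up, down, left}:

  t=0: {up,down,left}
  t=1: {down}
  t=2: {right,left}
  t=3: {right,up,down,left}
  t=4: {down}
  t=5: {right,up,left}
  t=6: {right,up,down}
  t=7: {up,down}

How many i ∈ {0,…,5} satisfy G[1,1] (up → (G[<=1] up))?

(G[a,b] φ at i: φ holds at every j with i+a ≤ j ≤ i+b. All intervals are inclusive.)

Evaluate at each i in [0,5]:
  i=0: ✓ (all of [1,1])
  i=1: ✓ (all of [2,2])
  i=2: ✗ (fails at j=3)
  i=3: ✓ (all of [4,4])
  i=4: ✓ (all of [5,5])
  i=5: ✓ (all of [6,6])
Positions where it holds: {0, 1, 3, 4, 5} → 5.

5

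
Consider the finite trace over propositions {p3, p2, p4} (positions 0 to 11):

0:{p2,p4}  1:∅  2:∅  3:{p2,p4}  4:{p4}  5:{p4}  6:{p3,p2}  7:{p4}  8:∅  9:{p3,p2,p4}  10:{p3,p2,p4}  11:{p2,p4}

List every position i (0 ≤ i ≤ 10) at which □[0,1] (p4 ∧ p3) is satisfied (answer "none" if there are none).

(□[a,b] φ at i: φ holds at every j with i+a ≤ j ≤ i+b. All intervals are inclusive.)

Evaluate at each i in [0,10]:
  i=0: ✗ (fails at j=0)
  i=1: ✗ (fails at j=1)
  i=2: ✗ (fails at j=2)
  i=3: ✗ (fails at j=3)
  i=4: ✗ (fails at j=4)
  i=5: ✗ (fails at j=5)
  i=6: ✗ (fails at j=6)
  i=7: ✗ (fails at j=7)
  i=8: ✗ (fails at j=8)
  i=9: ✓ (all of [9,10])
  i=10: ✗ (fails at j=11)

9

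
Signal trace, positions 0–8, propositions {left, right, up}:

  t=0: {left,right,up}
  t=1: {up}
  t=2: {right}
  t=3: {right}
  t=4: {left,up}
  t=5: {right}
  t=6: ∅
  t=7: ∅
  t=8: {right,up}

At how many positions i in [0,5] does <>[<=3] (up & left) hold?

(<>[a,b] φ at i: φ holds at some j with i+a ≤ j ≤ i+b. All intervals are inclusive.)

Evaluate at each i in [0,5]:
  i=0: ✓ (witness j=0)
  i=1: ✓ (witness j=4)
  i=2: ✓ (witness j=4)
  i=3: ✓ (witness j=4)
  i=4: ✓ (witness j=4)
  i=5: ✗ (none in [5,8])
Positions where it holds: {0, 1, 2, 3, 4} → 5.

5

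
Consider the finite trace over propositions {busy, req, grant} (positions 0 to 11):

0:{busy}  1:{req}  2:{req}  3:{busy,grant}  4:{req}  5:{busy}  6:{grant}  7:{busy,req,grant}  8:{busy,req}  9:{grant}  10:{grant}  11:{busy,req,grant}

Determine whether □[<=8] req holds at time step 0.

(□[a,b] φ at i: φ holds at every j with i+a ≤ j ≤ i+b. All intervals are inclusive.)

False

Check req at every j in [0,8]:
  j=0: false
  j=1: true
  j=2: true
  j=3: false
  j=4: true
  j=5: false
  j=6: false
  j=7: true
  j=8: true
Fails at j=0 → formula fails.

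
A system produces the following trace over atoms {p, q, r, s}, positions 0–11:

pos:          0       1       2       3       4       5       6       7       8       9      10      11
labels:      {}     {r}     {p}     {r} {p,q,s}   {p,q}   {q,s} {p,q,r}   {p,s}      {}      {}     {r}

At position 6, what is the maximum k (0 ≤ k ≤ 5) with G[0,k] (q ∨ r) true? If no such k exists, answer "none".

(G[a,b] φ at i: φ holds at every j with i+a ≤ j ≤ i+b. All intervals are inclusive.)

(q ∨ r) must hold from j=6 onward; find where it first fails.
  j=6: holds
  j=7: holds
  j=8: fails
Holds on [6,7], so largest k = 1.

1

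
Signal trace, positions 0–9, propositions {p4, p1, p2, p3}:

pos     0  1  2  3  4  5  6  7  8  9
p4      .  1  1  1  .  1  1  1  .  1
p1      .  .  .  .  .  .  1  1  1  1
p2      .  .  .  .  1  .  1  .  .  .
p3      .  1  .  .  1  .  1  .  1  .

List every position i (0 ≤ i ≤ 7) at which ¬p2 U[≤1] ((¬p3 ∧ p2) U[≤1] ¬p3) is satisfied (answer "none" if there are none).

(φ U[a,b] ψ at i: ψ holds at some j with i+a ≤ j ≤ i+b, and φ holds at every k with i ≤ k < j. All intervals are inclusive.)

Evaluate at each i in [0,7]:
  i=0: ✓ (rhs at j=0)
  i=1: ✓ (rhs at j=2; lhs holds on [1,1])
  i=2: ✓ (rhs at j=2)
  i=3: ✓ (rhs at j=3)
  i=4: ✗ (lhs fails at k=4 before rhs at j=5)
  i=5: ✓ (rhs at j=5)
  i=6: ✗ (lhs fails at k=6 before rhs at j=7)
  i=7: ✓ (rhs at j=7)

0, 1, 2, 3, 5, 7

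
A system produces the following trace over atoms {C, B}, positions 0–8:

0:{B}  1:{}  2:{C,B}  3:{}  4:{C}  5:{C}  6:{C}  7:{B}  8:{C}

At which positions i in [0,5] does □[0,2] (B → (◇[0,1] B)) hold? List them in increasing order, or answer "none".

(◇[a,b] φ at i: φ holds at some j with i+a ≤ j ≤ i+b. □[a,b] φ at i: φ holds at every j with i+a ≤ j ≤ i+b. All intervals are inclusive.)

Evaluate at each i in [0,5]:
  i=0: ✓ (all of [0,2])
  i=1: ✓ (all of [1,3])
  i=2: ✓ (all of [2,4])
  i=3: ✓ (all of [3,5])
  i=4: ✓ (all of [4,6])
  i=5: ✓ (all of [5,7])

0, 1, 2, 3, 4, 5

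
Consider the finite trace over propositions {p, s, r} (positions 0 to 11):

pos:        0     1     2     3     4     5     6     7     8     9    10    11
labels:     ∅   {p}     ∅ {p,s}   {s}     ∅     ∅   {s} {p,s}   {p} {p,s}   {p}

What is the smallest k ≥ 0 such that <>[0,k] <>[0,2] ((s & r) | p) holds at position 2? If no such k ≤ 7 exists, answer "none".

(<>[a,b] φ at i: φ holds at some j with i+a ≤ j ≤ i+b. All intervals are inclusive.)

Scan j = 2,3,… for <>[0,2] ((s & r) | p):
  j=2: holds
First hit at j=2, so smallest k = 2-2 = 0.

0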